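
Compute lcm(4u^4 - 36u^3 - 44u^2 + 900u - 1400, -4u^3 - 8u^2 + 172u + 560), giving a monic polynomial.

Apply the Euclidean algorithm:
  4u^4 - 36u^3 - 44u^2 + 900u - 1400 = (-u + 11)(-4u^3 - 8u^2 + 172u + 560) + (216u^2 - 432u - 7560)
  -4u^3 - 8u^2 + 172u + 560 = (-(1/54)u - 2/27)(216u^2 - 432u - 7560) + (0)
Last nonzero remainder: 216u^2 - 432u - 7560. Dividing through by 216 gives the monic gcd u^2 - 2u - 35.
Then lcm(f, g) = f·g / gcd(f, g); expanding and making the result monic gives the answer.

u^5 - 5u^4 - 47u^3 + 181u^2 + 550u - 1400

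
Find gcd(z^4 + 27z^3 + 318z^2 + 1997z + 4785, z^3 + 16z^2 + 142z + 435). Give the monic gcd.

z^3 + 16z^2 + 142z + 435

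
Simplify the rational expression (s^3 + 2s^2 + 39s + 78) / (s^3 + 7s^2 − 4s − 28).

(s^2 + 39)/(s^2 + 5s − 14)

Euclidean algorithm in ℚ[s]:
  s^3 + 2s^2 + 39s + 78 = (s^3 + 7s^2 − 4s − 28) + (−5s^2 + 43s + 106)
  s^3 + 7s^2 − 4s − 28 = (−(1/5)s − 78/25)(−5s^2 + 43s + 106) + ((3784/25)s + 7568/25)
  −5s^2 + 43s + 106 = (−(125/3784)s + 1325/3784)((3784/25)s + 7568/25) + (0)
Last nonzero remainder: (3784/25)s + 7568/25. Dividing through by 3784/25 gives the monic gcd s + 2.
Cancel s + 2 from numerator and denominator to get the reduced form.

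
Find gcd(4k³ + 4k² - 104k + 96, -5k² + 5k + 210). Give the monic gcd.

Apply the Euclidean algorithm:
  4k³ + 4k² - 104k + 96 = (-(4/5)k - 8/5)(-5k² + 5k + 210) + (72k + 432)
  -5k² + 5k + 210 = (-(5/72)k + 35/72)(72k + 432) + (0)
Last nonzero remainder: 72k + 432. Dividing through by 72 gives the monic gcd k + 6.

k + 6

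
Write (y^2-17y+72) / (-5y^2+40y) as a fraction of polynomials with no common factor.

(-y+9)/(5y)

Repeated division with remainder:
  y^2-17y+72 = (-1/5)(-5y^2+40y) + (-9y+72)
  -5y^2+40y = ((5/9)y)(-9y+72) + (0)
Last nonzero remainder: -9y+72. Dividing through by -9 gives the monic gcd y-8.
Cancel y-8 from numerator and denominator to get the reduced form.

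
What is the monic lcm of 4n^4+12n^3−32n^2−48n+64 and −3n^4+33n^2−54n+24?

n^5+2n^4−11n^3−4n^2+28n−16

Apply the Euclidean algorithm:
  4n^4+12n^3−32n^2−48n+64 = (−4/3)(−3n^4+33n^2−54n+24) + (12n^3+12n^2−120n+96)
  −3n^4+33n^2−54n+24 = (−(1/4)n+1/4)(12n^3+12n^2−120n+96) + (0)
Last nonzero remainder: 12n^3+12n^2−120n+96. Dividing through by 12 gives the monic gcd n^3+n^2−10n+8.
Then lcm(f, g) = f·g / gcd(f, g); expanding and making the result monic gives the answer.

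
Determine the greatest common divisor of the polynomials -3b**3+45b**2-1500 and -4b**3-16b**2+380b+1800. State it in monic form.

b**2-5b-50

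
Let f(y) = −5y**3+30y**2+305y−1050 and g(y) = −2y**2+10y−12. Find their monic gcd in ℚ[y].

By polynomial division,
  −5y**3+30y**2+305y−1050 = ((5/2)y−5/2)(−2y**2+10y−12) + (360y−1080)
  −2y**2+10y−12 = (−(1/180)y+1/90)(360y−1080) + (0)
Last nonzero remainder: 360y−1080. Dividing through by 360 gives the monic gcd y−3.

y−3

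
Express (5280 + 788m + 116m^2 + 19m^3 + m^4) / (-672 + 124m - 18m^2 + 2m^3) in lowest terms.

By polynomial division,
  m^4 + 19m^3 + 116m^2 + 788m + 5280 = ((1/2)m + 14)(2m^3 - 18m^2 + 124m - 672) + (306m^2 - 612m + 14688)
  2m^3 - 18m^2 + 124m - 672 = ((1/153)m - 7/153)(306m^2 - 612m + 14688) + (0)
Last nonzero remainder: 306m^2 - 612m + 14688. Dividing through by 306 gives the monic gcd m^2 - 2m + 48.
Cancel m^2 - 2m + 48 from numerator and denominator to get the reduced form.

(110 + 21m + m^2)/(-14 + 2m)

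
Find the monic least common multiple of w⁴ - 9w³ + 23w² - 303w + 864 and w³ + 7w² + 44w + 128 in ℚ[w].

Euclidean algorithm in ℚ[w]:
  w⁴ - 9w³ + 23w² - 303w + 864 = (w - 16)(w³ + 7w² + 44w + 128) + (91w² + 273w + 2912)
  w³ + 7w² + 44w + 128 = ((1/91)w + 4/91)(91w² + 273w + 2912) + (0)
Last nonzero remainder: 91w² + 273w + 2912. Dividing through by 91 gives the monic gcd w² + 3w + 32.
Then lcm(f, g) = f·g / gcd(f, g); expanding and making the result monic gives the answer.

w⁵ - 5w⁴ - 13w³ - 211w² - 348w + 3456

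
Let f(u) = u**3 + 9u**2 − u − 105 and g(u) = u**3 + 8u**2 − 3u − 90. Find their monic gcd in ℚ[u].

u**2 + 2u − 15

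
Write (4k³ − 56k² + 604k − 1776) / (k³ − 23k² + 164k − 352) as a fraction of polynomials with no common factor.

(4k² − 40k + 444)/(k² − 19k + 88)

Repeated division with remainder:
  4k³ − 56k² + 604k − 1776 = (4)(k³ − 23k² + 164k − 352) + (36k² − 52k − 368)
  k³ − 23k² + 164k − 352 = ((1/36)k − 97/162)(36k² − 52k − 368) + ((11590/81)k − 46360/81)
  36k² − 52k − 368 = ((1458/5795)k + 3726/5795)((11590/81)k − 46360/81) + (0)
Last nonzero remainder: (11590/81)k − 46360/81. Dividing through by 11590/81 gives the monic gcd k − 4.
Cancel k − 4 from numerator and denominator to get the reduced form.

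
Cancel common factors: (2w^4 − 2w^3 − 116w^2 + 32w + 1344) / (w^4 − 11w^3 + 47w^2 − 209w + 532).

Euclidean algorithm in ℚ[w]:
  2w^4 − 2w^3 − 116w^2 + 32w + 1344 = (2)(w^4 − 11w^3 + 47w^2 − 209w + 532) + (20w^3 − 210w^2 + 450w + 280)
  w^4 − 11w^3 + 47w^2 − 209w + 532 = ((1/20)w − 1/40)(20w^3 − 210w^2 + 450w + 280) + ((77/4)w^2 − (847/4)w + 539)
  20w^3 − 210w^2 + 450w + 280 = ((80/77)w + 40/77)((77/4)w^2 − (847/4)w + 539) + (0)
Last nonzero remainder: (77/4)w^2 − (847/4)w + 539. Dividing through by 77/4 gives the monic gcd w^2 − 11w + 28.
Cancel w^2 − 11w + 28 from numerator and denominator to get the reduced form.

(2w^2 + 20w + 48)/(w^2 + 19)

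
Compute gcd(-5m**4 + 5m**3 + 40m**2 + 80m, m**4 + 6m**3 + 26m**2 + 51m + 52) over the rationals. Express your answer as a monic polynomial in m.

By polynomial division,
  -5m**4 + 5m**3 + 40m**2 + 80m = (-5)(m**4 + 6m**3 + 26m**2 + 51m + 52) + (35m**3 + 170m**2 + 335m + 260)
  m**4 + 6m**3 + 26m**2 + 51m + 52 = ((1/35)m + 8/245)(35m**3 + 170m**2 + 335m + 260) + ((533/49)m**2 + (1599/49)m + 2132/49)
  35m**3 + 170m**2 + 335m + 260 = ((1715/533)m + 245/41)((533/49)m**2 + (1599/49)m + 2132/49) + (0)
Last nonzero remainder: (533/49)m**2 + (1599/49)m + 2132/49. Dividing through by 533/49 gives the monic gcd m**2 + 3m + 4.

m**2 + 3m + 4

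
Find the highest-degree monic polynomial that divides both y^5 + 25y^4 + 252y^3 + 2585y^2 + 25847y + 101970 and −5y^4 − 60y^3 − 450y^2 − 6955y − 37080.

y^3 + 4y^2 + 58y + 927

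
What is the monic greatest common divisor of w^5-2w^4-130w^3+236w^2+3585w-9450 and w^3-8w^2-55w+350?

Euclidean algorithm in ℚ[w]:
  w^5-2w^4-130w^3+236w^2+3585w-9450 = (w^2+6w-27)(w^3-8w^2-55w+350) + (0)
The last nonzero remainder w^3-8w^2-55w+350 is already monic.

w^3-8w^2-55w+350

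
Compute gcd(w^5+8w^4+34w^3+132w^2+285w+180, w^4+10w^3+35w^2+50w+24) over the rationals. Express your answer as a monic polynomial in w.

Apply the Euclidean algorithm:
  w^5+8w^4+34w^3+132w^2+285w+180 = (w−2)(w^4+10w^3+35w^2+50w+24) + (19w^3+152w^2+361w+228)
  w^4+10w^3+35w^2+50w+24 = ((1/19)w+2/19)(19w^3+152w^2+361w+228) + (0)
Last nonzero remainder: 19w^3+152w^2+361w+228. Dividing through by 19 gives the monic gcd w^3+8w^2+19w+12.

w^3+8w^2+19w+12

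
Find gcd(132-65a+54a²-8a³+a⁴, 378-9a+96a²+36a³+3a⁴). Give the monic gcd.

3-a+a²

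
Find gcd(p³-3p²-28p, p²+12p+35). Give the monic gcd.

Repeated division with remainder:
  p³-3p²-28p = (p-15)(p²+12p+35) + (117p+525)
  p²+12p+35 = ((1/117)p+293/4563)(117p+525) + (1960/1521)
  117p+525 = ((177957/1960)p+22815/56)(1960/1521) + (0)
The last nonzero remainder is the constant 1960/1521, so the polynomials are coprime and gcd = 1.

1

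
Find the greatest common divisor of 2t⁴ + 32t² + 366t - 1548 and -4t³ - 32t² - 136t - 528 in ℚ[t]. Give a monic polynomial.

By polynomial division,
  2t⁴ + 32t² + 366t - 1548 = (-(1/2)t + 4)(-4t³ - 32t² - 136t - 528) + (92t² + 646t + 564)
  -4t³ - 32t² - 136t - 528 = (-(1/23)t - 45/1058)(92t² + 646t + 564) + (-(44437/529)t - 266622/529)
  92t² + 646t + 564 = (-(48668/44437)t - 49726/44437)(-(44437/529)t - 266622/529) + (0)
Last nonzero remainder: -(44437/529)t - 266622/529. Dividing through by -44437/529 gives the monic gcd t + 6.

t + 6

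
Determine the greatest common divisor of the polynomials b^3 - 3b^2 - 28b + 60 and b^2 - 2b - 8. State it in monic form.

Repeated division with remainder:
  b^3 - 3b^2 - 28b + 60 = (b - 1)(b^2 - 2b - 8) + (-22b + 52)
  b^2 - 2b - 8 = (-(1/22)b - 2/121)(-22b + 52) + (-864/121)
  -22b + 52 = ((1331/432)b - 1573/216)(-864/121) + (0)
The last nonzero remainder is the constant -864/121, so the polynomials are coprime and gcd = 1.

1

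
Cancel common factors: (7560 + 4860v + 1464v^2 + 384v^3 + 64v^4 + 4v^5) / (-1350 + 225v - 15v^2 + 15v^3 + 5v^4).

(84 + 40v + 4v^2)/(-15 + 5v)

Apply the Euclidean algorithm:
  4v^5 + 64v^4 + 384v^3 + 1464v^2 + 4860v + 7560 = ((4/5)v + 52/5)(5v^4 + 15v^3 - 15v^2 + 225v - 1350) + (240v^3 + 1440v^2 + 3600v + 21600)
  5v^4 + 15v^3 - 15v^2 + 225v - 1350 = ((1/48)v - 1/16)(240v^3 + 1440v^2 + 3600v + 21600) + (0)
Last nonzero remainder: 240v^3 + 1440v^2 + 3600v + 21600. Dividing through by 240 gives the monic gcd v^3 + 6v^2 + 15v + 90.
Cancel v^3 + 6v^2 + 15v + 90 from numerator and denominator to get the reduced form.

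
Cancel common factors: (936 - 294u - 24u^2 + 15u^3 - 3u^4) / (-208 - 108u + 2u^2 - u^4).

(-9 + 3u)/(2 + u)

Apply the Euclidean algorithm:
  -3u^4 + 15u^3 - 24u^2 - 294u + 936 = (3)(-u^4 + 2u^2 - 108u - 208) + (15u^3 - 30u^2 + 30u + 1560)
  -u^4 + 2u^2 - 108u - 208 = (-(1/15)u - 2/15)(15u^3 - 30u^2 + 30u + 1560) + (0)
Last nonzero remainder: 15u^3 - 30u^2 + 30u + 1560. Dividing through by 15 gives the monic gcd u^3 - 2u^2 + 2u + 104.
Cancel u^3 - 2u^2 + 2u + 104 from numerator and denominator to get the reduced form.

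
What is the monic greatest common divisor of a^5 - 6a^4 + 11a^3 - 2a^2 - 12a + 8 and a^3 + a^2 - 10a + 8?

Repeated division with remainder:
  a^5 - 6a^4 + 11a^3 - 2a^2 - 12a + 8 = (a^2 - 7a + 28)(a^3 + a^2 - 10a + 8) + (-108a^2 + 324a - 216)
  a^3 + a^2 - 10a + 8 = (-(1/108)a - 1/27)(-108a^2 + 324a - 216) + (0)
Last nonzero remainder: -108a^2 + 324a - 216. Dividing through by -108 gives the monic gcd a^2 - 3a + 2.

a^2 - 3a + 2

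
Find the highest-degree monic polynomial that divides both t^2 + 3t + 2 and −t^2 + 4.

Euclidean algorithm in ℚ[t]:
  t^2 + 3t + 2 = (−1)(−t^2 + 4) + (3t + 6)
  −t^2 + 4 = (−(1/3)t + 2/3)(3t + 6) + (0)
Last nonzero remainder: 3t + 6. Dividing through by 3 gives the monic gcd t + 2.

t + 2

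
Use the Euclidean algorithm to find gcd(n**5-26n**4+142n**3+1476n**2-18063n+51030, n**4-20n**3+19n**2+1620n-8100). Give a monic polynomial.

Euclidean algorithm in ℚ[n]:
  n**5-26n**4+142n**3+1476n**2-18063n+51030 = (n-6)(n**4-20n**3+19n**2+1620n-8100) + (3n**3-30n**2-243n+2430)
  n**4-20n**3+19n**2+1620n-8100 = ((1/3)n-10/3)(3n**3-30n**2-243n+2430) + (0)
Last nonzero remainder: 3n**3-30n**2-243n+2430. Dividing through by 3 gives the monic gcd n**3-10n**2-81n+810.

n**3-10n**2-81n+810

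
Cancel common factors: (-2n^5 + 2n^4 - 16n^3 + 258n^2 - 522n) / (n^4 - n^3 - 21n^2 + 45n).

Euclidean algorithm in ℚ[n]:
  -2n^5 + 2n^4 - 16n^3 + 258n^2 - 522n = (-2n)(n^4 - n^3 - 21n^2 + 45n) + (-58n^3 + 348n^2 - 522n)
  n^4 - n^3 - 21n^2 + 45n = (-(1/58)n - 5/58)(-58n^3 + 348n^2 - 522n) + (0)
Last nonzero remainder: -58n^3 + 348n^2 - 522n. Dividing through by -58 gives the monic gcd n^3 - 6n^2 + 9n.
Cancel n^3 - 6n^2 + 9n from numerator and denominator to get the reduced form.

(-2n^2 - 10n - 58)/(n + 5)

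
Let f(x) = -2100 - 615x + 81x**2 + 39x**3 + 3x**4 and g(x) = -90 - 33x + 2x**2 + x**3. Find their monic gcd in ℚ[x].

Euclidean algorithm in ℚ[x]:
  3x**4 + 39x**3 + 81x**2 - 615x - 2100 = (3x + 33)(x**3 + 2x**2 - 33x - 90) + (114x**2 + 744x + 870)
  x**3 + 2x**2 - 33x - 90 = ((1/114)x - 43/1083)(114x**2 + 744x + 870) + (-(4004/361)x - 20020/361)
  114x**2 + 744x + 870 = (-(20577/2002)x - 31407/2002)(-(4004/361)x - 20020/361) + (0)
Last nonzero remainder: -(4004/361)x - 20020/361. Dividing through by -4004/361 gives the monic gcd x + 5.

5 + x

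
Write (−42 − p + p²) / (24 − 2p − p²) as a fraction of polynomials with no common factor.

(7 − p)/(−4 + p)

Apply the Euclidean algorithm:
  p² − p − 42 = (−1)(−p² − 2p + 24) + (−3p − 18)
  −p² − 2p + 24 = ((1/3)p − 4/3)(−3p − 18) + (0)
Last nonzero remainder: −3p − 18. Dividing through by −3 gives the monic gcd p + 6.
Cancel p + 6 from numerator and denominator to get the reduced form.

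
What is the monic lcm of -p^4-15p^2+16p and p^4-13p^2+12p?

By polynomial division,
  -p^4-15p^2+16p = (-1)(p^4-13p^2+12p) + (-28p^2+28p)
  p^4-13p^2+12p = (-(1/28)p^2-(1/28)p+3/7)(-28p^2+28p) + (0)
Last nonzero remainder: -28p^2+28p. Dividing through by -28 gives the monic gcd p^2-p.
Then lcm(f, g) = f·g / gcd(f, g); expanding and making the result monic gives the answer.

p^6+p^5+3p^4-p^3-196p^2+192p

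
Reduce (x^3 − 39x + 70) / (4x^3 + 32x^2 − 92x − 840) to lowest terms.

(x − 2)/(4x + 24)

By polynomial division,
  x^3 − 39x + 70 = (1/4)(4x^3 + 32x^2 − 92x − 840) + (−8x^2 − 16x + 280)
  4x^3 + 32x^2 − 92x − 840 = (−(1/2)x − 3)(−8x^2 − 16x + 280) + (0)
Last nonzero remainder: −8x^2 − 16x + 280. Dividing through by −8 gives the monic gcd x^2 + 2x − 35.
Cancel x^2 + 2x − 35 from numerator and denominator to get the reduced form.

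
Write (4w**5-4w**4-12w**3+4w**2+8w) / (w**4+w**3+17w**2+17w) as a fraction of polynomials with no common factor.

(4w**3-8w**2-4w+8)/(w**2+17)

Repeated division with remainder:
  4w**5-4w**4-12w**3+4w**2+8w = (4w-8)(w**4+w**3+17w**2+17w) + (-72w**3+72w**2+144w)
  w**4+w**3+17w**2+17w = (-(1/72)w-1/36)(-72w**3+72w**2+144w) + (21w**2+21w)
  -72w**3+72w**2+144w = (-(24/7)w+48/7)(21w**2+21w) + (0)
Last nonzero remainder: 21w**2+21w. Dividing through by 21 gives the monic gcd w**2+w.
Cancel w**2+w from numerator and denominator to get the reduced form.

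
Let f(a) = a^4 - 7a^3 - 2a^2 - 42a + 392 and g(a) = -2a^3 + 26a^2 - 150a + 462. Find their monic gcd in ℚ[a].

a - 7

Apply the Euclidean algorithm:
  a^4 - 7a^3 - 2a^2 - 42a + 392 = (-(1/2)a - 3)(-2a^3 + 26a^2 - 150a + 462) + (a^2 - 261a + 1778)
  -2a^3 + 26a^2 - 150a + 462 = (-2a - 496)(a^2 - 261a + 1778) + (-126050a + 882350)
  a^2 - 261a + 1778 = (-(1/126050)a + 127/63025)(-126050a + 882350) + (0)
Last nonzero remainder: -126050a + 882350. Dividing through by -126050 gives the monic gcd a - 7.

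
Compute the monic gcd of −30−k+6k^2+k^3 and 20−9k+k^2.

By polynomial division,
  k^3+6k^2−k−30 = (k+15)(k^2−9k+20) + (114k−330)
  k^2−9k+20 = ((1/114)k−58/1083)(114k−330) + (840/361)
  114k−330 = ((6859/140)k−3971/28)(840/361) + (0)
The last nonzero remainder is the constant 840/361, so the polynomials are coprime and gcd = 1.

1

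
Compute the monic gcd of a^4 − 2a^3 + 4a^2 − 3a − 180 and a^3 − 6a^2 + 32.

By polynomial division,
  a^4 − 2a^3 + 4a^2 − 3a − 180 = (a + 4)(a^3 − 6a^2 + 32) + (28a^2 − 35a − 308)
  a^3 − 6a^2 + 32 = ((1/28)a − 19/112)(28a^2 − 35a − 308) + ((81/16)a − 81/4)
  28a^2 − 35a − 308 = ((448/81)a + 1232/81)((81/16)a − 81/4) + (0)
Last nonzero remainder: (81/16)a − 81/4. Dividing through by 81/16 gives the monic gcd a − 4.

a − 4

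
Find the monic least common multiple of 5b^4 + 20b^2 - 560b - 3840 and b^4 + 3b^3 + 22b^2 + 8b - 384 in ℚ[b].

By polynomial division,
  5b^4 + 20b^2 - 560b - 3840 = (5)(b^4 + 3b^3 + 22b^2 + 8b - 384) + (-15b^3 - 90b^2 - 600b - 1920)
  b^4 + 3b^3 + 22b^2 + 8b - 384 = (-(1/15)b + 1/5)(-15b^3 - 90b^2 - 600b - 1920) + (0)
Last nonzero remainder: -15b^3 - 90b^2 - 600b - 1920. Dividing through by -15 gives the monic gcd b^3 + 6b^2 + 40b + 128.
Then lcm(f, g) = f·g / gcd(f, g); expanding and making the result monic gives the answer.

b^5 - 3b^4 + 4b^3 - 124b^2 - 432b + 2304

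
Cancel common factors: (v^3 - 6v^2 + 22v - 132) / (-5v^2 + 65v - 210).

(-v^2 - 22)/(5v - 35)

Euclidean algorithm in ℚ[v]:
  v^3 - 6v^2 + 22v - 132 = (-(1/5)v - 7/5)(-5v^2 + 65v - 210) + (71v - 426)
  -5v^2 + 65v - 210 = (-(5/71)v + 35/71)(71v - 426) + (0)
Last nonzero remainder: 71v - 426. Dividing through by 71 gives the monic gcd v - 6.
Cancel v - 6 from numerator and denominator to get the reduced form.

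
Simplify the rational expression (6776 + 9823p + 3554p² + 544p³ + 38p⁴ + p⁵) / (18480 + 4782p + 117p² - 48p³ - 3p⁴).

(-11 - 12p - p²)/(-30 + 3p)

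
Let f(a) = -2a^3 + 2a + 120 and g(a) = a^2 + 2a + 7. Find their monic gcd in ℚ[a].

Repeated division with remainder:
  -2a^3 + 2a + 120 = (-2a + 4)(a^2 + 2a + 7) + (8a + 92)
  a^2 + 2a + 7 = ((1/8)a - 19/16)(8a + 92) + (465/4)
  8a + 92 = ((32/465)a + 368/465)(465/4) + (0)
The last nonzero remainder is the constant 465/4, so the polynomials are coprime and gcd = 1.

1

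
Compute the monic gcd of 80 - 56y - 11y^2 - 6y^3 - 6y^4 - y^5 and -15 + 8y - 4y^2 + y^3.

5 - y + y^2

Repeated division with remainder:
  -y^5 - 6y^4 - 6y^3 - 11y^2 - 56y + 80 = (-y^2 - 10y - 38)(y^3 - 4y^2 + 8y - 15) + (-98y^2 + 98y - 490)
  y^3 - 4y^2 + 8y - 15 = (-(1/98)y + 3/98)(-98y^2 + 98y - 490) + (0)
Last nonzero remainder: -98y^2 + 98y - 490. Dividing through by -98 gives the monic gcd y^2 - y + 5.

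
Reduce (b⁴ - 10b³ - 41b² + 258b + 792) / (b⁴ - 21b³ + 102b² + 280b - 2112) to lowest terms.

(b + 3)/(b - 8)

Euclidean algorithm in ℚ[b]:
  b⁴ - 10b³ - 41b² + 258b + 792 = (b⁴ - 21b³ + 102b² + 280b - 2112) + (11b³ - 143b² - 22b + 2904)
  b⁴ - 21b³ + 102b² + 280b - 2112 = ((1/11)b - 8/11)(11b³ - 143b² - 22b + 2904) + (0)
Last nonzero remainder: 11b³ - 143b² - 22b + 2904. Dividing through by 11 gives the monic gcd b³ - 13b² - 2b + 264.
Cancel b³ - 13b² - 2b + 264 from numerator and denominator to get the reduced form.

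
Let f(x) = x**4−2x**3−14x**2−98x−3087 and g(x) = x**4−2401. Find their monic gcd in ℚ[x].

Euclidean algorithm in ℚ[x]:
  x**4−2x**3−14x**2−98x−3087 = (x**4−2401) + (−2x**3−14x**2−98x−686)
  x**4−2401 = (−(1/2)x+7/2)(−2x**3−14x**2−98x−686) + (0)
Last nonzero remainder: −2x**3−14x**2−98x−686. Dividing through by −2 gives the monic gcd x**3+7x**2+49x+343.

x**3+7x**2+49x+343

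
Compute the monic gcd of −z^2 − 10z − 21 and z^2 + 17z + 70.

By polynomial division,
  −z^2 − 10z − 21 = (−1)(z^2 + 17z + 70) + (7z + 49)
  z^2 + 17z + 70 = ((1/7)z + 10/7)(7z + 49) + (0)
Last nonzero remainder: 7z + 49. Dividing through by 7 gives the monic gcd z + 7.

z + 7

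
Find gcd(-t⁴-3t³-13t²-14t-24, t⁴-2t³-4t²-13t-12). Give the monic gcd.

t²+t+3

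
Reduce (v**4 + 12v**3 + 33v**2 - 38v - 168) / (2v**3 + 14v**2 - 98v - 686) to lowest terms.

Repeated division with remainder:
  v**4 + 12v**3 + 33v**2 - 38v - 168 = ((1/2)v + 5/2)(2v**3 + 14v**2 - 98v - 686) + (47v**2 + 550v + 1547)
  2v**3 + 14v**2 - 98v - 686 = ((2/47)v - 442/2209)(47v**2 + 550v + 1547) + (-(118800/2209)v - 831600/2209)
  47v**2 + 550v + 1547 = (-(103823/118800)v - 488189/118800)(-(118800/2209)v - 831600/2209) + (0)
Last nonzero remainder: -(118800/2209)v - 831600/2209. Dividing through by -118800/2209 gives the monic gcd v + 7.
Cancel v + 7 from numerator and denominator to get the reduced form.

(v**3 + 5v**2 - 2v - 24)/(2v**2 - 98)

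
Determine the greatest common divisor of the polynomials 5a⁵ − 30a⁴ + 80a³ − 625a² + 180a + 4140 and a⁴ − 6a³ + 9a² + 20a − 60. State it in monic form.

a² − a − 6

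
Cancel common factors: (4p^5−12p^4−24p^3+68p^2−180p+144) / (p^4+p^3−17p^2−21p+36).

By polynomial division,
  4p^5−12p^4−24p^3+68p^2−180p+144 = (4p−16)(p^4+p^3−17p^2−21p+36) + (60p^3−120p^2−660p+720)
  p^4+p^3−17p^2−21p+36 = ((1/60)p+1/20)(60p^3−120p^2−660p+720) + (0)
Last nonzero remainder: 60p^3−120p^2−660p+720. Dividing through by 60 gives the monic gcd p^3−2p^2−11p+12.
Cancel p^3−2p^2−11p+12 from numerator and denominator to get the reduced form.

(4p^2−4p+12)/(p+3)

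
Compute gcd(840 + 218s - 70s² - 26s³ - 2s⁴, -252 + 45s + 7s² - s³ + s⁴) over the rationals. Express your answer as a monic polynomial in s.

-12 + s + s²

Repeated division with remainder:
  -2s⁴ - 26s³ - 70s² + 218s + 840 = (-2)(s⁴ - s³ + 7s² + 45s - 252) + (-28s³ - 56s² + 308s + 336)
  s⁴ - s³ + 7s² + 45s - 252 = (-(1/28)s + 3/28)(-28s³ - 56s² + 308s + 336) + (24s² + 24s - 288)
  -28s³ - 56s² + 308s + 336 = (-(7/6)s - 7/6)(24s² + 24s - 288) + (0)
Last nonzero remainder: 24s² + 24s - 288. Dividing through by 24 gives the monic gcd s² + s - 12.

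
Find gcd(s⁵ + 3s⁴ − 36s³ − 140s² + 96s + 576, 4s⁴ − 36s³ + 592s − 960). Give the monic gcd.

s³ − 4s² − 20s + 48

Apply the Euclidean algorithm:
  s⁵ + 3s⁴ − 36s³ − 140s² + 96s + 576 = ((1/4)s + 3)(4s⁴ − 36s³ + 592s − 960) + (72s³ − 288s² − 1440s + 3456)
  4s⁴ − 36s³ + 592s − 960 = ((1/18)s − 5/18)(72s³ − 288s² − 1440s + 3456) + (0)
Last nonzero remainder: 72s³ − 288s² − 1440s + 3456. Dividing through by 72 gives the monic gcd s³ − 4s² − 20s + 48.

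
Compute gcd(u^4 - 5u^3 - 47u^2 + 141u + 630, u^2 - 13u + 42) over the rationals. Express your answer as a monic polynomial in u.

u^2 - 13u + 42

Apply the Euclidean algorithm:
  u^4 - 5u^3 - 47u^2 + 141u + 630 = (u^2 + 8u + 15)(u^2 - 13u + 42) + (0)
The last nonzero remainder u^2 - 13u + 42 is already monic.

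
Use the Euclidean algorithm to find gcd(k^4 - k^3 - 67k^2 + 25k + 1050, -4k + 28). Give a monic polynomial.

k - 7

Euclidean algorithm in ℚ[k]:
  k^4 - k^3 - 67k^2 + 25k + 1050 = (-(1/4)k^3 - (3/2)k^2 + (25/4)k + 75/2)(-4k + 28) + (0)
Last nonzero remainder: -4k + 28. Dividing through by -4 gives the monic gcd k - 7.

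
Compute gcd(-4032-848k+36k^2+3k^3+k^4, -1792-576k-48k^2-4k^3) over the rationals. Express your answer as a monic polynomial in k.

Euclidean algorithm in ℚ[k]:
  k^4+3k^3+36k^2-848k-4032 = (-(1/4)k+9/4)(-4k^3-48k^2-576k-1792) + (0)
Last nonzero remainder: -4k^3-48k^2-576k-1792. Dividing through by -4 gives the monic gcd k^3+12k^2+144k+448.

448+144k+12k^2+k^3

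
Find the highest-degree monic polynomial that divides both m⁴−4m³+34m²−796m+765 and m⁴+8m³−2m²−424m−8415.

Repeated division with remainder:
  m⁴−4m³+34m²−796m+765 = (m⁴+8m³−2m²−424m−8415) + (−12m³+36m²−372m+9180)
  m⁴+8m³−2m²−424m−8415 = (−(1/12)m−11/12)(−12m³+36m²−372m+9180) + (0)
Last nonzero remainder: −12m³+36m²−372m+9180. Dividing through by −12 gives the monic gcd m³−3m²+31m−765.

m³−3m²+31m−765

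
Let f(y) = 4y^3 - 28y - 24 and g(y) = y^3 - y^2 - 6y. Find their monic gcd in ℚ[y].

Euclidean algorithm in ℚ[y]:
  4y^3 - 28y - 24 = (4)(y^3 - y^2 - 6y) + (4y^2 - 4y - 24)
  y^3 - y^2 - 6y = ((1/4)y)(4y^2 - 4y - 24) + (0)
Last nonzero remainder: 4y^2 - 4y - 24. Dividing through by 4 gives the monic gcd y^2 - y - 6.

y^2 - y - 6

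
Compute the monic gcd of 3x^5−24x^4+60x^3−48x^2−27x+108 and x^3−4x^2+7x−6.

x^2−2x+3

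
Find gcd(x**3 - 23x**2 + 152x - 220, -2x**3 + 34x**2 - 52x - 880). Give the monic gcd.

By polynomial division,
  x**3 - 23x**2 + 152x - 220 = (-1/2)(-2x**3 + 34x**2 - 52x - 880) + (-6x**2 + 126x - 660)
  -2x**3 + 34x**2 - 52x - 880 = ((1/3)x + 4/3)(-6x**2 + 126x - 660) + (0)
Last nonzero remainder: -6x**2 + 126x - 660. Dividing through by -6 gives the monic gcd x**2 - 21x + 110.

x**2 - 21x + 110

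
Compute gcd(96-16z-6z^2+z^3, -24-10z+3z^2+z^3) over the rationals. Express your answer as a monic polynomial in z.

4+z

Apply the Euclidean algorithm:
  z^3-6z^2-16z+96 = (z^3+3z^2-10z-24) + (-9z^2-6z+120)
  z^3+3z^2-10z-24 = (-(1/9)z-7/27)(-9z^2-6z+120) + ((16/9)z+64/9)
  -9z^2-6z+120 = (-(81/16)z+135/8)((16/9)z+64/9) + (0)
Last nonzero remainder: (16/9)z+64/9. Dividing through by 16/9 gives the monic gcd z+4.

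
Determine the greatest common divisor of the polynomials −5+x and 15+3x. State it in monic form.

Repeated division with remainder:
  x−5 = (1/3)(3x+15) + (−10)
  3x+15 = (−(3/10)x−3/2)(−10) + (0)
The last nonzero remainder is the constant −10, so the polynomials are coprime and gcd = 1.

1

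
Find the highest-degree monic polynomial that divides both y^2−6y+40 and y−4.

1

Apply the Euclidean algorithm:
  y^2−6y+40 = (y−2)(y−4) + (32)
  y−4 = ((1/32)y−1/8)(32) + (0)
The last nonzero remainder is the constant 32, so the polynomials are coprime and gcd = 1.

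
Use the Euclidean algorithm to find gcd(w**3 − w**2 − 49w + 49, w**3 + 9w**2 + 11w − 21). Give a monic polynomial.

w**2 + 6w − 7

Repeated division with remainder:
  w**3 − w**2 − 49w + 49 = (w**3 + 9w**2 + 11w − 21) + (−10w**2 − 60w + 70)
  w**3 + 9w**2 + 11w − 21 = (−(1/10)w − 3/10)(−10w**2 − 60w + 70) + (0)
Last nonzero remainder: −10w**2 − 60w + 70. Dividing through by −10 gives the monic gcd w**2 + 6w − 7.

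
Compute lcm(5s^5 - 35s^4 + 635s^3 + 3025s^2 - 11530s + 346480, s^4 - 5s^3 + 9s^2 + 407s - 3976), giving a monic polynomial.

Repeated division with remainder:
  5s^5 - 35s^4 + 635s^3 + 3025s^2 - 11530s + 346480 = (5s - 10)(s^4 - 5s^3 + 9s^2 + 407s - 3976) + (540s^3 + 1080s^2 + 12420s + 306720)
  s^4 - 5s^3 + 9s^2 + 407s - 3976 = ((1/540)s - 7/540)(540s^3 + 1080s^2 + 12420s + 306720) + (0)
Last nonzero remainder: 540s^3 + 1080s^2 + 12420s + 306720. Dividing through by 540 gives the monic gcd s^3 + 2s^2 + 23s + 568.
Then lcm(f, g) = f·g / gcd(f, g); expanding and making the result monic gives the answer.

s^6 - 14s^5 + 176s^4 - 284s^3 - 6541s^2 + 85438s - 485072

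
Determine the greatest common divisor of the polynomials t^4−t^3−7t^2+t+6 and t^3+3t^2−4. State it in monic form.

Repeated division with remainder:
  t^4−t^3−7t^2+t+6 = (t−4)(t^3+3t^2−4) + (5t^2+5t−10)
  t^3+3t^2−4 = ((1/5)t+2/5)(5t^2+5t−10) + (0)
Last nonzero remainder: 5t^2+5t−10. Dividing through by 5 gives the monic gcd t^2+t−2.

t^2+t−2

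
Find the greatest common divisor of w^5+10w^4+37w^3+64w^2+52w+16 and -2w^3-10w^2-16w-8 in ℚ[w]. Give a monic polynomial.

By polynomial division,
  w^5+10w^4+37w^3+64w^2+52w+16 = (-(1/2)w^2-(5/2)w-2)(-2w^3-10w^2-16w-8) + (0)
Last nonzero remainder: -2w^3-10w^2-16w-8. Dividing through by -2 gives the monic gcd w^3+5w^2+8w+4.

w^3+5w^2+8w+4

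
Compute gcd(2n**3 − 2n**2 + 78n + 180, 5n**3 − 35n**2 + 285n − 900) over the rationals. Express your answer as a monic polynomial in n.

Apply the Euclidean algorithm:
  2n**3 − 2n**2 + 78n + 180 = (2/5)(5n**3 − 35n**2 + 285n − 900) + (12n**2 − 36n + 540)
  5n**3 − 35n**2 + 285n − 900 = ((5/12)n − 5/3)(12n**2 − 36n + 540) + (0)
Last nonzero remainder: 12n**2 − 36n + 540. Dividing through by 12 gives the monic gcd n**2 − 3n + 45.

n**2 − 3n + 45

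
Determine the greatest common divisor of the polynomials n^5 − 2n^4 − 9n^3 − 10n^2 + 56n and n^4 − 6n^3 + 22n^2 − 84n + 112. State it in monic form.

Euclidean algorithm in ℚ[n]:
  n^5 − 2n^4 − 9n^3 − 10n^2 + 56n = (n + 4)(n^4 − 6n^3 + 22n^2 − 84n + 112) + (−7n^3 − 14n^2 + 280n − 448)
  n^4 − 6n^3 + 22n^2 − 84n + 112 = (−(1/7)n + 8/7)(−7n^3 − 14n^2 + 280n − 448) + (78n^2 − 468n + 624)
  −7n^3 − 14n^2 + 280n − 448 = (−(7/78)n − 28/39)(78n^2 − 468n + 624) + (0)
Last nonzero remainder: 78n^2 − 468n + 624. Dividing through by 78 gives the monic gcd n^2 − 6n + 8.

n^2 − 6n + 8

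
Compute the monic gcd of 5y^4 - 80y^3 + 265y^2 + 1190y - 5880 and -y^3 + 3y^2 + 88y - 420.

y^2 - 13y + 42

Euclidean algorithm in ℚ[y]:
  5y^4 - 80y^3 + 265y^2 + 1190y - 5880 = (-5y + 65)(-y^3 + 3y^2 + 88y - 420) + (510y^2 - 6630y + 21420)
  -y^3 + 3y^2 + 88y - 420 = (-(1/510)y - 1/51)(510y^2 - 6630y + 21420) + (0)
Last nonzero remainder: 510y^2 - 6630y + 21420. Dividing through by 510 gives the monic gcd y^2 - 13y + 42.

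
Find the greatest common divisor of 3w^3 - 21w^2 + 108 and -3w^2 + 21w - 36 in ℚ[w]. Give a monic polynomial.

Apply the Euclidean algorithm:
  3w^3 - 21w^2 + 108 = (-w)(-3w^2 + 21w - 36) + (-36w + 108)
  -3w^2 + 21w - 36 = ((1/12)w - 1/3)(-36w + 108) + (0)
Last nonzero remainder: -36w + 108. Dividing through by -36 gives the monic gcd w - 3.

w - 3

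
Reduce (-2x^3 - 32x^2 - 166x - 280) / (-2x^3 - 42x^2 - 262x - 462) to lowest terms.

(x^2 + 9x + 20)/(x^2 + 14x + 33)

Repeated division with remainder:
  -2x^3 - 32x^2 - 166x - 280 = (-2x^3 - 42x^2 - 262x - 462) + (10x^2 + 96x + 182)
  -2x^3 - 42x^2 - 262x - 462 = (-(1/5)x - 57/25)(10x^2 + 96x + 182) + (-(168/25)x - 1176/25)
  10x^2 + 96x + 182 = (-(125/84)x - 325/84)(-(168/25)x - 1176/25) + (0)
Last nonzero remainder: -(168/25)x - 1176/25. Dividing through by -168/25 gives the monic gcd x + 7.
Cancel x + 7 from numerator and denominator to get the reduced form.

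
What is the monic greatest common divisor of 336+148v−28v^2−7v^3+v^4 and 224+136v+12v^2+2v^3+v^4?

8+6v+v^2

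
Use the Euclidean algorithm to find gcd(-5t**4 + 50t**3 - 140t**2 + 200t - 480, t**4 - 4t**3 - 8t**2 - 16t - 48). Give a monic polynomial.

Apply the Euclidean algorithm:
  -5t**4 + 50t**3 - 140t**2 + 200t - 480 = (-5)(t**4 - 4t**3 - 8t**2 - 16t - 48) + (30t**3 - 180t**2 + 120t - 720)
  t**4 - 4t**3 - 8t**2 - 16t - 48 = ((1/30)t + 1/15)(30t**3 - 180t**2 + 120t - 720) + (0)
Last nonzero remainder: 30t**3 - 180t**2 + 120t - 720. Dividing through by 30 gives the monic gcd t**3 - 6t**2 + 4t - 24.

t**3 - 6t**2 + 4t - 24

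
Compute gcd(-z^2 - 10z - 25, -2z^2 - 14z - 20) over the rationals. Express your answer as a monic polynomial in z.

By polynomial division,
  -z^2 - 10z - 25 = (1/2)(-2z^2 - 14z - 20) + (-3z - 15)
  -2z^2 - 14z - 20 = ((2/3)z + 4/3)(-3z - 15) + (0)
Last nonzero remainder: -3z - 15. Dividing through by -3 gives the monic gcd z + 5.

z + 5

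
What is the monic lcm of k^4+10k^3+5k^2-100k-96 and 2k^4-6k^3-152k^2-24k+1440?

k^6+6k^5-95k^4-720k^3+4k^2+6384k+5760

By polynomial division,
  k^4+10k^3+5k^2-100k-96 = (1/2)(2k^4-6k^3-152k^2-24k+1440) + (13k^3+81k^2-88k-816)
  2k^4-6k^3-152k^2-24k+1440 = ((2/13)k-240/169)(13k^3+81k^2-88k-816) + (-(3960/169)k^2-(3960/169)k+47520/169)
  13k^3+81k^2-88k-816 = (-(2197/3960)k-2873/990)(-(3960/169)k^2-(3960/169)k+47520/169) + (0)
Last nonzero remainder: -(3960/169)k^2-(3960/169)k+47520/169. Dividing through by -3960/169 gives the monic gcd k^2+k-12.
Then lcm(f, g) = f·g / gcd(f, g); expanding and making the result monic gives the answer.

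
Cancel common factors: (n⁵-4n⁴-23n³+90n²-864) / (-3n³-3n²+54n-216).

(-n³-n²+30n+72)/(3n+18)

Apply the Euclidean algorithm:
  n⁵-4n⁴-23n³+90n²-864 = (-(1/3)n²+(5/3)n)(-3n³-3n²+54n-216) + (-72n²+360n-864)
  -3n³-3n²+54n-216 = ((1/24)n+1/4)(-72n²+360n-864) + (0)
Last nonzero remainder: -72n²+360n-864. Dividing through by -72 gives the monic gcd n²-5n+12.
Cancel n²-5n+12 from numerator and denominator to get the reduced form.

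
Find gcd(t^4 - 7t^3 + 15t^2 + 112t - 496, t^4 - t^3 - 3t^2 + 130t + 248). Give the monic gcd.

t^3 - 3t^2 + 3t + 124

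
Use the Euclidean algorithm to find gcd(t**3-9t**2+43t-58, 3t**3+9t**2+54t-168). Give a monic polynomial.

t-2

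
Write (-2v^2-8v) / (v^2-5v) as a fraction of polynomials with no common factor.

(-2v-8)/(v-5)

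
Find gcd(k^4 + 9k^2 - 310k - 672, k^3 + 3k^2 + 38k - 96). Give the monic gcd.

k^2 + 5k + 48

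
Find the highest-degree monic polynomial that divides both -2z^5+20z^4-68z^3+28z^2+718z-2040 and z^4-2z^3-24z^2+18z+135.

By polynomial division,
  -2z^5+20z^4-68z^3+28z^2+718z-2040 = (-2z+16)(z^4-2z^3-24z^2+18z+135) + (-84z^3+448z^2+700z-4200)
  z^4-2z^3-24z^2+18z+135 = (-(1/84)z-5/126)(-84z^3+448z^2+700z-4200) + ((19/9)z^2-(38/9)z-95/3)
  -84z^3+448z^2+700z-4200 = (-(756/19)z+2520/19)((19/9)z^2-(38/9)z-95/3) + (0)
Last nonzero remainder: (19/9)z^2-(38/9)z-95/3. Dividing through by 19/9 gives the monic gcd z^2-2z-15.

z^2-2z-15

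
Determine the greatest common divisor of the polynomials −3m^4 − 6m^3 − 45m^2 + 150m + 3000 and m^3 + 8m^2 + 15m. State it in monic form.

m + 5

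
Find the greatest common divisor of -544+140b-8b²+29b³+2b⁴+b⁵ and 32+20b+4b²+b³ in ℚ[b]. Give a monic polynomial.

16+2b+b²

Repeated division with remainder:
  b⁵+2b⁴+29b³-8b²+140b-544 = (b²-2b+17)(b³+4b²+20b+32) + (-68b²-136b-1088)
  b³+4b²+20b+32 = (-(1/68)b-1/34)(-68b²-136b-1088) + (0)
Last nonzero remainder: -68b²-136b-1088. Dividing through by -68 gives the monic gcd b²+2b+16.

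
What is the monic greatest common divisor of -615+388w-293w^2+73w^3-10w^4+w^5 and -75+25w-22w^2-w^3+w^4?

-15+8w-6w^2+w^3

By polynomial division,
  w^5-10w^4+73w^3-293w^2+388w-615 = (w-9)(w^4-w^3-22w^2+25w-75) + (86w^3-516w^2+688w-1290)
  w^4-w^3-22w^2+25w-75 = ((1/86)w+5/86)(86w^3-516w^2+688w-1290) + (0)
Last nonzero remainder: 86w^3-516w^2+688w-1290. Dividing through by 86 gives the monic gcd w^3-6w^2+8w-15.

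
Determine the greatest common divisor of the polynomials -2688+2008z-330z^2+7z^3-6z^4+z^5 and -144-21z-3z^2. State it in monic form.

48+7z+z^2

Repeated division with remainder:
  z^5-6z^4+7z^3-330z^2+2008z-2688 = (-(1/3)z^3+(13/3)z^2-(50/3)z+56/3)(-3z^2-21z-144) + (0)
Last nonzero remainder: -3z^2-21z-144. Dividing through by -3 gives the monic gcd z^2+7z+48.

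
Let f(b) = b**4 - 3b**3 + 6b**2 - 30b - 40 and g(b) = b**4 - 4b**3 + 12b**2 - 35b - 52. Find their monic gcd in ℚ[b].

b**2 - 3b - 4

Apply the Euclidean algorithm:
  b**4 - 3b**3 + 6b**2 - 30b - 40 = (b**4 - 4b**3 + 12b**2 - 35b - 52) + (b**3 - 6b**2 + 5b + 12)
  b**4 - 4b**3 + 12b**2 - 35b - 52 = (b + 2)(b**3 - 6b**2 + 5b + 12) + (19b**2 - 57b - 76)
  b**3 - 6b**2 + 5b + 12 = ((1/19)b - 3/19)(19b**2 - 57b - 76) + (0)
Last nonzero remainder: 19b**2 - 57b - 76. Dividing through by 19 gives the monic gcd b**2 - 3b - 4.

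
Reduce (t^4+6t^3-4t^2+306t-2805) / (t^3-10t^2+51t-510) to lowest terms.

Repeated division with remainder:
  t^4+6t^3-4t^2+306t-2805 = (t+16)(t^3-10t^2+51t-510) + (105t^2+5355)
  t^3-10t^2+51t-510 = ((1/105)t-2/21)(105t^2+5355) + (0)
Last nonzero remainder: 105t^2+5355. Dividing through by 105 gives the monic gcd t^2+51.
Cancel t^2+51 from numerator and denominator to get the reduced form.

(t^2+6t-55)/(t-10)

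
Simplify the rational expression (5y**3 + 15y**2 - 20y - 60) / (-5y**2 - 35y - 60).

By polynomial division,
  5y**3 + 15y**2 - 20y - 60 = (-y + 4)(-5y**2 - 35y - 60) + (60y + 180)
  -5y**2 - 35y - 60 = (-(1/12)y - 1/3)(60y + 180) + (0)
Last nonzero remainder: 60y + 180. Dividing through by 60 gives the monic gcd y + 3.
Cancel y + 3 from numerator and denominator to get the reduced form.

(-y**2 + 4)/(y + 4)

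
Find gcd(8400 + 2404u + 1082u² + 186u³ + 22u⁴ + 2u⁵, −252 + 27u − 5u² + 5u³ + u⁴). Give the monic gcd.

Repeated division with remainder:
  2u⁵ + 22u⁴ + 186u³ + 1082u² + 2404u + 8400 = (2u + 12)(u⁴ + 5u³ − 5u² + 27u − 252) + (136u³ + 1088u² + 2584u + 11424)
  u⁴ + 5u³ − 5u² + 27u − 252 = ((1/136)u − 3/136)(136u³ + 1088u² + 2584u + 11424) + (0)
Last nonzero remainder: 136u³ + 1088u² + 2584u + 11424. Dividing through by 136 gives the monic gcd u³ + 8u² + 19u + 84.

84 + 19u + 8u² + u³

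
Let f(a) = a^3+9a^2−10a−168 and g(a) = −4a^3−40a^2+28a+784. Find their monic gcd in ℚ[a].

Repeated division with remainder:
  a^3+9a^2−10a−168 = (−1/4)(−4a^3−40a^2+28a+784) + (−a^2−3a+28)
  −4a^3−40a^2+28a+784 = (4a+28)(−a^2−3a+28) + (0)
Last nonzero remainder: −a^2−3a+28. Dividing through by −1 gives the monic gcd a^2+3a−28.

a^2+3a−28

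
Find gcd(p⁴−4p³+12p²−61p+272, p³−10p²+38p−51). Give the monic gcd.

p²−7p+17

Apply the Euclidean algorithm:
  p⁴−4p³+12p²−61p+272 = (p+6)(p³−10p²+38p−51) + (34p²−238p+578)
  p³−10p²+38p−51 = ((1/34)p−3/34)(34p²−238p+578) + (0)
Last nonzero remainder: 34p²−238p+578. Dividing through by 34 gives the monic gcd p²−7p+17.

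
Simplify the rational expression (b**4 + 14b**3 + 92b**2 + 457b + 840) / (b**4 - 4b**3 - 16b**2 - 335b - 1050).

(b + 8)/(b - 10)

By polynomial division,
  b**4 + 14b**3 + 92b**2 + 457b + 840 = (b**4 - 4b**3 - 16b**2 - 335b - 1050) + (18b**3 + 108b**2 + 792b + 1890)
  b**4 - 4b**3 - 16b**2 - 335b - 1050 = ((1/18)b - 5/9)(18b**3 + 108b**2 + 792b + 1890) + (0)
Last nonzero remainder: 18b**3 + 108b**2 + 792b + 1890. Dividing through by 18 gives the monic gcd b**3 + 6b**2 + 44b + 105.
Cancel b**3 + 6b**2 + 44b + 105 from numerator and denominator to get the reduced form.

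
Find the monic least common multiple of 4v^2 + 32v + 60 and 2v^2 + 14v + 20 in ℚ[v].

v^3 + 10v^2 + 31v + 30

Apply the Euclidean algorithm:
  4v^2 + 32v + 60 = (2)(2v^2 + 14v + 20) + (4v + 20)
  2v^2 + 14v + 20 = ((1/2)v + 1)(4v + 20) + (0)
Last nonzero remainder: 4v + 20. Dividing through by 4 gives the monic gcd v + 5.
Then lcm(f, g) = f·g / gcd(f, g); expanding and making the result monic gives the answer.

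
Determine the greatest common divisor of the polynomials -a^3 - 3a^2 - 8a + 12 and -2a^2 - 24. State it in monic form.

By polynomial division,
  -a^3 - 3a^2 - 8a + 12 = ((1/2)a + 3/2)(-2a^2 - 24) + (4a + 48)
  -2a^2 - 24 = (-(1/2)a + 6)(4a + 48) + (-312)
  4a + 48 = (-(1/78)a - 2/13)(-312) + (0)
The last nonzero remainder is the constant -312, so the polynomials are coprime and gcd = 1.

1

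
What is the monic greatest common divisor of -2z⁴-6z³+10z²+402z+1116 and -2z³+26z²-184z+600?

Euclidean algorithm in ℚ[z]:
  -2z⁴-6z³+10z²+402z+1116 = (z+16)(-2z³+26z²-184z+600) + (-222z²+2746z-8484)
  -2z³+26z²-184z+600 = ((1/111)z-70/12321)(-222z²+2746z-8484) + (-(1133120/12321)z+2266240/4107)
  -222z²+2746z-8484 = ((1367631/566560)z-8710947/566560)(-(1133120/12321)z+2266240/4107) + (0)
Last nonzero remainder: -(1133120/12321)z+2266240/4107. Dividing through by -1133120/12321 gives the monic gcd z-6.

z-6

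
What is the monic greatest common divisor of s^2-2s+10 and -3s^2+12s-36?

1

Euclidean algorithm in ℚ[s]:
  s^2-2s+10 = (-1/3)(-3s^2+12s-36) + (2s-2)
  -3s^2+12s-36 = (-(3/2)s+9/2)(2s-2) + (-27)
  2s-2 = (-(2/27)s+2/27)(-27) + (0)
The last nonzero remainder is the constant -27, so the polynomials are coprime and gcd = 1.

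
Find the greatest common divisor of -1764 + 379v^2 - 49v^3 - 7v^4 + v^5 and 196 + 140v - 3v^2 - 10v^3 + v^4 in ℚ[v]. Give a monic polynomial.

Euclidean algorithm in ℚ[v]:
  v^5 - 7v^4 - 49v^3 + 379v^2 - 1764 = (v + 3)(v^4 - 10v^3 - 3v^2 + 140v + 196) + (-16v^3 + 248v^2 - 616v - 2352)
  v^4 - 10v^3 - 3v^2 + 140v + 196 = (-(1/16)v - 11/32)(-16v^3 + 248v^2 - 616v - 2352) + ((175/4)v^2 - (875/4)v - 1225/2)
  -16v^3 + 248v^2 - 616v - 2352 = (-(64/175)v + 96/25)((175/4)v^2 - (875/4)v - 1225/2) + (0)
Last nonzero remainder: (175/4)v^2 - (875/4)v - 1225/2. Dividing through by 175/4 gives the monic gcd v^2 - 5v - 14.

-14 - 5v + v^2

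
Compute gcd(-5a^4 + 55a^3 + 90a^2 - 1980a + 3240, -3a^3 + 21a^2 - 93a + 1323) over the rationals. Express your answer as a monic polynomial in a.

a - 9

Euclidean algorithm in ℚ[a]:
  -5a^4 + 55a^3 + 90a^2 - 1980a + 3240 = ((5/3)a - 20/3)(-3a^3 + 21a^2 - 93a + 1323) + (385a^2 - 4805a + 12060)
  -3a^3 + 21a^2 - 93a + 1323 = (-(3/385)a - 1266/29645)(385a^2 - 4805a + 12060) + (-(1210851/5929)a + 10897659/5929)
  385a^2 - 4805a + 12060 = (-(2282665/1210851)a + 7944860/1210851)(-(1210851/5929)a + 10897659/5929) + (0)
Last nonzero remainder: -(1210851/5929)a + 10897659/5929. Dividing through by -1210851/5929 gives the monic gcd a - 9.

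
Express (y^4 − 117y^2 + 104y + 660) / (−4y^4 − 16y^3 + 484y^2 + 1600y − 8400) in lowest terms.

Euclidean algorithm in ℚ[y]:
  y^4 − 117y^2 + 104y + 660 = (−1/4)(−4y^4 − 16y^3 + 484y^2 + 1600y − 8400) + (−4y^3 + 4y^2 + 504y − 1440)
  −4y^4 − 16y^3 + 484y^2 + 1600y − 8400 = (y + 5)(−4y^3 + 4y^2 + 504y − 1440) + (−40y^2 + 520y − 1200)
  −4y^3 + 4y^2 + 504y − 1440 = ((1/10)y + 6/5)(−40y^2 + 520y − 1200) + (0)
Last nonzero remainder: −40y^2 + 520y − 1200. Dividing through by −40 gives the monic gcd y^2 − 13y + 30.
Cancel y^2 − 13y + 30 from numerator and denominator to get the reduced form.

(−y^2 − 13y − 22)/(4y^2 + 68y + 280)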